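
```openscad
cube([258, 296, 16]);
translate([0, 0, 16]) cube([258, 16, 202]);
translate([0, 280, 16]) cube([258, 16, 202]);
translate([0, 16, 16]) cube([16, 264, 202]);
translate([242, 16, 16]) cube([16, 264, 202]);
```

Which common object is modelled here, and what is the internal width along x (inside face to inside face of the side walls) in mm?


An open box. The internal width is 226 mm.

A 258×296 base slab with four walls standing on it — an open box. The base is 258 mm wide and the walls are 16 mm thick, so the internal width is 258 − 2 × 16 = 226 mm.


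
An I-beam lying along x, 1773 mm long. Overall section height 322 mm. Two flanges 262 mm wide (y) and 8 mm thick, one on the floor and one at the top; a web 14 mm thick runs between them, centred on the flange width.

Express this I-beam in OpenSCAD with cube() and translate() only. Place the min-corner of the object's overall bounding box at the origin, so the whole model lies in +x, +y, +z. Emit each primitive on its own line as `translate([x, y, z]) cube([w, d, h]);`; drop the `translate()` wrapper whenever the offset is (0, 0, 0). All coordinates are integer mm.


cube([1773, 262, 8]);
translate([0, 124, 8]) cube([1773, 14, 306]);
translate([0, 0, 314]) cube([1773, 262, 8]);


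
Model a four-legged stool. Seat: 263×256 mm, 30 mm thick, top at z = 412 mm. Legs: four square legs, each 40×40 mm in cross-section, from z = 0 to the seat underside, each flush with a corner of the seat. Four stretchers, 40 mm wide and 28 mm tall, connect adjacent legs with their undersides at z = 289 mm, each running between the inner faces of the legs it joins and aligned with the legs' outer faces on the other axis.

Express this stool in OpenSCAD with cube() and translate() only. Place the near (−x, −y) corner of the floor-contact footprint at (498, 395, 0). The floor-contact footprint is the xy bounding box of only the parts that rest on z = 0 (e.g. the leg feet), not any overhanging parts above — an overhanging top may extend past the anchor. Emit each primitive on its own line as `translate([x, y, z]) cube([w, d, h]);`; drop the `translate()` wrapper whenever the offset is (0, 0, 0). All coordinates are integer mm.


translate([498, 395, 382]) cube([263, 256, 30]);
translate([498, 395, 0]) cube([40, 40, 382]);
translate([721, 395, 0]) cube([40, 40, 382]);
translate([498, 611, 0]) cube([40, 40, 382]);
translate([721, 611, 0]) cube([40, 40, 382]);
translate([538, 395, 289]) cube([183, 40, 28]);
translate([538, 611, 289]) cube([183, 40, 28]);
translate([498, 435, 289]) cube([40, 176, 28]);
translate([721, 435, 289]) cube([40, 176, 28]);


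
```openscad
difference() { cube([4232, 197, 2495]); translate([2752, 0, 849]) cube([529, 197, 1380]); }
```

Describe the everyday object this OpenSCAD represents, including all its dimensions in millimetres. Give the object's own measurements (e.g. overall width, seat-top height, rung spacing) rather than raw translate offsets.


A wall 4232 mm long (x), 197 mm thick (y), 2495 mm tall, with a rectangular window opening cut through it. The opening is 529 mm wide and 1380 mm tall; its sill is at z = 849 mm and its near (−x) edge is 2752 mm from the wall's −x end. The opening passes through the full wall thickness.


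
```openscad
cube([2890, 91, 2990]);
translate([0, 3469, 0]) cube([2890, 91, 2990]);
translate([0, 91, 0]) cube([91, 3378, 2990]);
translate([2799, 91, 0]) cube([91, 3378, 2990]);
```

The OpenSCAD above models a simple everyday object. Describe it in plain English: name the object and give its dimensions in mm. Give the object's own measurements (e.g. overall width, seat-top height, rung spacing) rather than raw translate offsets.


The wall frame of a small rectangular building: four walls, each 2990 mm tall and 91 mm thick, enclosing a footprint 2890 mm (x) by 3560 mm (y) outside-to-outside, with no floor or roof. The front and back walls (the −y and +y sides) span the full width; the two side walls fit between them.


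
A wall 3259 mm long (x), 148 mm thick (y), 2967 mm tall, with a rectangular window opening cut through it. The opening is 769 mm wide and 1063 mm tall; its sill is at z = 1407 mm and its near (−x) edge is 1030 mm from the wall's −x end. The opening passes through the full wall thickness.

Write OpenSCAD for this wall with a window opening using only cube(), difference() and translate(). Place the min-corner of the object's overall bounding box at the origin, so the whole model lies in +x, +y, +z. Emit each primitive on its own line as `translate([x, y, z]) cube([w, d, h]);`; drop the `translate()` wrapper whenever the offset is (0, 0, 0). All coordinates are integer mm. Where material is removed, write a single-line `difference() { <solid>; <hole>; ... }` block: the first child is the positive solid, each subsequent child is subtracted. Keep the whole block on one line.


difference() { cube([3259, 148, 2967]); translate([1030, 0, 1407]) cube([769, 148, 1063]); }


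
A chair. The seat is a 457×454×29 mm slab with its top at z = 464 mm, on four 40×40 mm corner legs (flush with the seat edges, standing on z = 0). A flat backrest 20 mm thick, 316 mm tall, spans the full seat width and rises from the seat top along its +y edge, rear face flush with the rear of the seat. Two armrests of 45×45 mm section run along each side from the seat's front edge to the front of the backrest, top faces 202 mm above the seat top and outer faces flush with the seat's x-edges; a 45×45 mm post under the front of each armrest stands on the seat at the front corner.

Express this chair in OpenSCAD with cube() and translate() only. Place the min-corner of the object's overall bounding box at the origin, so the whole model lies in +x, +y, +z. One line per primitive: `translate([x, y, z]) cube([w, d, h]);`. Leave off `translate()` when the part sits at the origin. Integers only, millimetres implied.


// leg_h = 464 - 29 = 435
// arm post h = 202 - 45 = 157
translate([0, 0, 435]) cube([457, 454, 29]);
cube([40, 40, 435]);
translate([417, 0, 0]) cube([40, 40, 435]);
translate([0, 414, 0]) cube([40, 40, 435]);
translate([417, 414, 0]) cube([40, 40, 435]);
translate([0, 434, 464]) cube([457, 20, 316]);
translate([0, 0, 621]) cube([45, 434, 45]);
translate([412, 0, 621]) cube([45, 434, 45]);
translate([0, 0, 464]) cube([45, 45, 157]);
translate([412, 0, 464]) cube([45, 45, 157]);


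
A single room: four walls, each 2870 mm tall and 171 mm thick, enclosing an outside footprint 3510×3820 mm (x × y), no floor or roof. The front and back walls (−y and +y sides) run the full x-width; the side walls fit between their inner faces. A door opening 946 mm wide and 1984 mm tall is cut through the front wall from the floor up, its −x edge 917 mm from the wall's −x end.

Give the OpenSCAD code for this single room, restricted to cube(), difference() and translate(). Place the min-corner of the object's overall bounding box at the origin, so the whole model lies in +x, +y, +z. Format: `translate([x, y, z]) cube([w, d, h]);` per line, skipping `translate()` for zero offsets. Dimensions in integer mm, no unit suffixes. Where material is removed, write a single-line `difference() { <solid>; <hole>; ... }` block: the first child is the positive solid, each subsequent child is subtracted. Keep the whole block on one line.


difference() { cube([3510, 171, 2870]); translate([917, 0, 0]) cube([946, 171, 1984]); }
translate([0, 3649, 0]) cube([3510, 171, 2870]);
translate([0, 171, 0]) cube([171, 3478, 2870]);
translate([3339, 171, 0]) cube([171, 3478, 2870]);


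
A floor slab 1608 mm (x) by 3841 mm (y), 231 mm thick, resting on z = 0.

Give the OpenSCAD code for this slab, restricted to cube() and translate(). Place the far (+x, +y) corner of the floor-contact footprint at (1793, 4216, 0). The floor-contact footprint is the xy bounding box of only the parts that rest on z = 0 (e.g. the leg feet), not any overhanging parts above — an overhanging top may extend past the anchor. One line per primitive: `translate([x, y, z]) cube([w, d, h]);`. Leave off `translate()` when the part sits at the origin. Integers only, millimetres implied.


translate([185, 375, 0]) cube([1608, 3841, 231]);


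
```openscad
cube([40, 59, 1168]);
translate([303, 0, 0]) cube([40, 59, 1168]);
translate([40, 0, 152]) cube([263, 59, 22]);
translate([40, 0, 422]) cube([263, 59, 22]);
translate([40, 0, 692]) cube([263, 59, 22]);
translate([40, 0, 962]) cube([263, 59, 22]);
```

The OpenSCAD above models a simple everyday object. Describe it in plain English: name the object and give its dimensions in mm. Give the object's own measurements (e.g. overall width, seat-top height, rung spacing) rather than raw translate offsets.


A straight ladder. Two 40×59 mm vertical rails, 1168 mm tall, stand 343 mm apart (outside-to-outside) with their front faces coplanar on the −y side. 4 rungs, each 59 mm deep and 22 mm tall, span between the inner faces of the rails, front faces flush with the rails. The lowest rung's underside is at z = 152 mm and rungs are spaced 270 mm apart (underside to underside).


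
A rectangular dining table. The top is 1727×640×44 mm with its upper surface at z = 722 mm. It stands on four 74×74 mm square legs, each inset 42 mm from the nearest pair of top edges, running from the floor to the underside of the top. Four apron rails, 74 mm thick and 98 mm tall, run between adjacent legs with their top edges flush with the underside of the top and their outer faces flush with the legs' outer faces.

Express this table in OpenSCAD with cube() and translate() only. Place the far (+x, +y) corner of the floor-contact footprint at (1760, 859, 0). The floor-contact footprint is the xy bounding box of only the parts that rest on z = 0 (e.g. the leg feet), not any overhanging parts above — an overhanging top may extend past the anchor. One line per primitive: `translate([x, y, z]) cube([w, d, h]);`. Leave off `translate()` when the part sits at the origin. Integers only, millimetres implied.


// leg_h = 722 - 44 = 678
// apron z = 678 - 98 = 580
translate([75, 261, 678]) cube([1727, 640, 44]);
translate([117, 303, 0]) cube([74, 74, 678]);
translate([1686, 303, 0]) cube([74, 74, 678]);
translate([117, 785, 0]) cube([74, 74, 678]);
translate([1686, 785, 0]) cube([74, 74, 678]);
translate([191, 303, 580]) cube([1495, 74, 98]);
translate([191, 785, 580]) cube([1495, 74, 98]);
translate([117, 377, 580]) cube([74, 408, 98]);
translate([1686, 377, 580]) cube([74, 408, 98]);


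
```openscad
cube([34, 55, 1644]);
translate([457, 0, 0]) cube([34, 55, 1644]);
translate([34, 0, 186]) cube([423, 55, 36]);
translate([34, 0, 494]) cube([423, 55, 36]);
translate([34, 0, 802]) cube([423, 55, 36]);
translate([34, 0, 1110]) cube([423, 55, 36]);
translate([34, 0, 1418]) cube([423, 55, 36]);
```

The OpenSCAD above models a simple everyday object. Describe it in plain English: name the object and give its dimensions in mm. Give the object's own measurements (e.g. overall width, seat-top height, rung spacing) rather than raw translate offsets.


A straight ladder. Two 34×55 mm vertical rails, 1644 mm tall, stand 491 mm apart (outside-to-outside) with their front faces coplanar on the −y side. 5 rungs, each 55 mm deep and 36 mm tall, span between the inner faces of the rails, front faces flush with the rails. The lowest rung's underside is at z = 186 mm and rungs are spaced 308 mm apart (underside to underside).


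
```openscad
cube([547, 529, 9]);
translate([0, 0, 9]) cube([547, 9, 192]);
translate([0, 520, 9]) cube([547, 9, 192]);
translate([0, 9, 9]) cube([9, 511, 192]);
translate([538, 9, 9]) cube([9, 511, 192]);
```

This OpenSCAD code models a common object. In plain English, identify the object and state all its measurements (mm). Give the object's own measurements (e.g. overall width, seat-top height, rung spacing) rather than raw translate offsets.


An open-topped rectangular box: outside dimensions 547×529×201 mm, with a uniform wall and base thickness of 9 mm. The base is a full 547×529 slab on the floor; four walls sit on top of the base. The front and back walls (the −y and +y sides) span the full width; the two side walls fit between them.


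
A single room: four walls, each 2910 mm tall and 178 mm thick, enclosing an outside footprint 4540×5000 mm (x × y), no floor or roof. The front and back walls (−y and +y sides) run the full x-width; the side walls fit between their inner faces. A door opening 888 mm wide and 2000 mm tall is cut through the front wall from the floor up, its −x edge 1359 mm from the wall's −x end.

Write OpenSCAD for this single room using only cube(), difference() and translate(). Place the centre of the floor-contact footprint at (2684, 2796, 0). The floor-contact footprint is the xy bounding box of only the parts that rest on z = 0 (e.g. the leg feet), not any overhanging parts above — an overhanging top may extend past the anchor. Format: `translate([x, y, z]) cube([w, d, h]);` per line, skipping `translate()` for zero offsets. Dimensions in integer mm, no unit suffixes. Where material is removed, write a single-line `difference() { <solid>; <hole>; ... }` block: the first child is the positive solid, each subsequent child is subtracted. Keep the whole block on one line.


difference() { translate([414, 296, 0]) cube([4540, 178, 2910]); translate([1773, 296, 0]) cube([888, 178, 2000]); }
translate([414, 5118, 0]) cube([4540, 178, 2910]);
translate([414, 474, 0]) cube([178, 4644, 2910]);
translate([4776, 474, 0]) cube([178, 4644, 2910]);


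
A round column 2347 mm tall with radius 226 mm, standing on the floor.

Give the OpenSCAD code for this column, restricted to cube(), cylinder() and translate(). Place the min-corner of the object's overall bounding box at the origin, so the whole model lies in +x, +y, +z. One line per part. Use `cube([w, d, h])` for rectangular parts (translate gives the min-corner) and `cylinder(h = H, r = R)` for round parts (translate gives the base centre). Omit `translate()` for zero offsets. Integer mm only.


translate([226, 226, 0]) cylinder(h = 2347, r = 226);


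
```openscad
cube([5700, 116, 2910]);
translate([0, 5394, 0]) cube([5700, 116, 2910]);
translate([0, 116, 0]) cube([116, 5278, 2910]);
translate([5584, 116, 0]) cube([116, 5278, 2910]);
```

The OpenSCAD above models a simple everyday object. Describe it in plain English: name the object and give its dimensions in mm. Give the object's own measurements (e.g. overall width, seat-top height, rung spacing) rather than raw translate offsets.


The wall frame of a small rectangular building: four walls, each 2910 mm tall and 116 mm thick, enclosing a footprint 5700 mm (x) by 5510 mm (y) outside-to-outside, with no floor or roof. The front and back walls (the −y and +y sides) span the full width; the two side walls fit between them.


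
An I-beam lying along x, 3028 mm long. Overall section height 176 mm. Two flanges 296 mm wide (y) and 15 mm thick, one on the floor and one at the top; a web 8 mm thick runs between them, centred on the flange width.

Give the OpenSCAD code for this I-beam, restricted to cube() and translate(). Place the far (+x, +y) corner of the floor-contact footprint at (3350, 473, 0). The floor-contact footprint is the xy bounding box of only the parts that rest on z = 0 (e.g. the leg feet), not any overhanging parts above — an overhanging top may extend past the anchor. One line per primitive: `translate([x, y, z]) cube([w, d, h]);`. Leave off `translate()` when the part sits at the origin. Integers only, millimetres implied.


translate([322, 177, 0]) cube([3028, 296, 15]);
translate([322, 321, 15]) cube([3028, 8, 146]);
translate([322, 177, 161]) cube([3028, 296, 15]);


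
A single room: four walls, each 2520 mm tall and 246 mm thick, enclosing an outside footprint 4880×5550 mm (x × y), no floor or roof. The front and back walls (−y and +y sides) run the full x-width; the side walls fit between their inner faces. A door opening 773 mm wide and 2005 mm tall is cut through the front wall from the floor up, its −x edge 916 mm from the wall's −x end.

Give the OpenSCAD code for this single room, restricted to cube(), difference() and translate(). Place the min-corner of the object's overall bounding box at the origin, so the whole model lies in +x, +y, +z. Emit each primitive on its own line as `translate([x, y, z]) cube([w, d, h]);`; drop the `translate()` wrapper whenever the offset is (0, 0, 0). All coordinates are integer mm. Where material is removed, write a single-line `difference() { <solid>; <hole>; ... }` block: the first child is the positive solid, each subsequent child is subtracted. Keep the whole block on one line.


difference() { cube([4880, 246, 2520]); translate([916, 0, 0]) cube([773, 246, 2005]); }
translate([0, 5304, 0]) cube([4880, 246, 2520]);
translate([0, 246, 0]) cube([246, 5058, 2520]);
translate([4634, 246, 0]) cube([246, 5058, 2520]);


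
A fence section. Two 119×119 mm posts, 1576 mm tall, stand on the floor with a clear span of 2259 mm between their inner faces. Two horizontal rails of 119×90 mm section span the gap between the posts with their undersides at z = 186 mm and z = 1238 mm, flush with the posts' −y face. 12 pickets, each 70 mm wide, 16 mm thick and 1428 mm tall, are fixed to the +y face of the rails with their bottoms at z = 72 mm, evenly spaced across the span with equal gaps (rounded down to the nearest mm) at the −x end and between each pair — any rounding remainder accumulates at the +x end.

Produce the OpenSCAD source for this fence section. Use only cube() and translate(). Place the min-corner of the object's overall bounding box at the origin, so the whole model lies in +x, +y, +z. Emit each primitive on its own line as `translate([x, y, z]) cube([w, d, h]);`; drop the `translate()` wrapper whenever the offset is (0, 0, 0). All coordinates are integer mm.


cube([119, 119, 1576]);
translate([2378, 0, 0]) cube([119, 119, 1576]);
translate([119, 0, 186]) cube([2259, 119, 90]);
translate([119, 0, 1238]) cube([2259, 119, 90]);
translate([228, 119, 72]) cube([70, 16, 1428]);
translate([407, 119, 72]) cube([70, 16, 1428]);
translate([586, 119, 72]) cube([70, 16, 1428]);
translate([765, 119, 72]) cube([70, 16, 1428]);
translate([944, 119, 72]) cube([70, 16, 1428]);
translate([1123, 119, 72]) cube([70, 16, 1428]);
translate([1302, 119, 72]) cube([70, 16, 1428]);
translate([1481, 119, 72]) cube([70, 16, 1428]);
translate([1660, 119, 72]) cube([70, 16, 1428]);
translate([1839, 119, 72]) cube([70, 16, 1428]);
translate([2018, 119, 72]) cube([70, 16, 1428]);
translate([2197, 119, 72]) cube([70, 16, 1428]);


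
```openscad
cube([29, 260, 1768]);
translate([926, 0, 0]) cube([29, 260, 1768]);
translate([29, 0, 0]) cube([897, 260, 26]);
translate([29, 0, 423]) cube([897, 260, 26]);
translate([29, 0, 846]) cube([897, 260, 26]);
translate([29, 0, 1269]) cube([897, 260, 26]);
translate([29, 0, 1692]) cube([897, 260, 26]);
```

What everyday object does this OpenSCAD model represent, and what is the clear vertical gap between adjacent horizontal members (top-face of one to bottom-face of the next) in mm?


A bookshelf. The clear shelf gap is 397 mm.

Two tall side panels with 5 horizontal boards between them — a bookshelf. The first two shelf undersides are at z = 0 and z = 423; with shelf thickness 26, the clear gap is 423 − 0 − 26 = 397 mm.


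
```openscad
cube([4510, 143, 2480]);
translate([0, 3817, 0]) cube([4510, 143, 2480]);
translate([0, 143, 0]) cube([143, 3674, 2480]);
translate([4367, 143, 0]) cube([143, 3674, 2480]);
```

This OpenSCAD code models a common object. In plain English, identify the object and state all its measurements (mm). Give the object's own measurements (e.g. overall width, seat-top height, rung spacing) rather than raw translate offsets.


The wall frame of a small rectangular building: four walls, each 2480 mm tall and 143 mm thick, enclosing a footprint 4510 mm (x) by 3960 mm (y) outside-to-outside, with no floor or roof. The front and back walls (the −y and +y sides) span the full width; the two side walls fit between them.


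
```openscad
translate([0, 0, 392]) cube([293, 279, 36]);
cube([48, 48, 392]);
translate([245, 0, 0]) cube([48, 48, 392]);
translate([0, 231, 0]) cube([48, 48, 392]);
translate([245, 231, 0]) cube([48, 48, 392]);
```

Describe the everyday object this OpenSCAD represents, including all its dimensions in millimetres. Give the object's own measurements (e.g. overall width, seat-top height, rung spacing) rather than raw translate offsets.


A four-legged stool. The seat is a 293×279×36 mm slab whose top surface is at z = 428 mm; four square legs, each 48×48 mm in cross-section, run from the floor (z = 0) to the underside of the seat, each flush with a corner of the seat.


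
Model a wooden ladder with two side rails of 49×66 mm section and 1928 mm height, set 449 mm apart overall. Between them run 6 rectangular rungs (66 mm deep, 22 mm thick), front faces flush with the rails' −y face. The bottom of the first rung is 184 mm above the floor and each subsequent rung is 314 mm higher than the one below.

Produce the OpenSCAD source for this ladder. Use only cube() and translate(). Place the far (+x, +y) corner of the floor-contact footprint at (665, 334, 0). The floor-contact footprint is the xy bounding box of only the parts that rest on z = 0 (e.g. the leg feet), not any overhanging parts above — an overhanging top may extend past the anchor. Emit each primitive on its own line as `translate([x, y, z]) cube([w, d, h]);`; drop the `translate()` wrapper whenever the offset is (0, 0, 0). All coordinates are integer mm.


translate([216, 268, 0]) cube([49, 66, 1928]);
translate([616, 268, 0]) cube([49, 66, 1928]);
translate([265, 268, 184]) cube([351, 66, 22]);
translate([265, 268, 498]) cube([351, 66, 22]);
translate([265, 268, 812]) cube([351, 66, 22]);
translate([265, 268, 1126]) cube([351, 66, 22]);
translate([265, 268, 1440]) cube([351, 66, 22]);
translate([265, 268, 1754]) cube([351, 66, 22]);


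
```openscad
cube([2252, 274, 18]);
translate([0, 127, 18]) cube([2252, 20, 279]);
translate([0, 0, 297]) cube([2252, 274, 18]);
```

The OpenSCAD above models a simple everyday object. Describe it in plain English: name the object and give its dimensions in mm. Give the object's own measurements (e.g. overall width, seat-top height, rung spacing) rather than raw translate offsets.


An I-beam lying along x, 2252 mm long. Overall section height 315 mm. Two flanges 274 mm wide (y) and 18 mm thick, one on the floor and one at the top; a web 20 mm thick runs between them, centred on the flange width.


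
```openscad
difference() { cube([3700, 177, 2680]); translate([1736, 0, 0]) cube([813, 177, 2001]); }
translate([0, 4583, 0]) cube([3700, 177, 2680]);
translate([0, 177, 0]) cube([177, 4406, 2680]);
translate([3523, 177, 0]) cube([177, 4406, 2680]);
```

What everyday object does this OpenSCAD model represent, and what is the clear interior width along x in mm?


A single room. The interior width is 3346 mm.

Four walls enclosing a rectangle with a door in the front wall — a room. Outside width 3700 minus two 177 mm walls gives 3346 mm.


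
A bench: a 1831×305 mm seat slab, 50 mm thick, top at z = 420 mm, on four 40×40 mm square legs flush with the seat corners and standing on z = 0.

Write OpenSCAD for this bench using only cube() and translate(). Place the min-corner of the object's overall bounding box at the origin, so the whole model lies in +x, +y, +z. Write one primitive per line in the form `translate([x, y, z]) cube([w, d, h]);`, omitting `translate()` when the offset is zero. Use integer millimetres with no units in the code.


translate([0, 0, 370]) cube([1831, 305, 50]);
cube([40, 40, 370]);
translate([0, 265, 0]) cube([40, 40, 370]);
translate([1791, 0, 0]) cube([40, 40, 370]);
translate([1791, 265, 0]) cube([40, 40, 370]);


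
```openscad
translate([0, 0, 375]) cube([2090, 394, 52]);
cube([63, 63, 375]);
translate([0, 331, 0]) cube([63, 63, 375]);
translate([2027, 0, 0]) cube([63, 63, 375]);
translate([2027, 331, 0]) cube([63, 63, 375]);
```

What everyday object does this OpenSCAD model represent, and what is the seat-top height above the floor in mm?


A bench. The seat-top height is 427 mm.

A long slab on four corner posts — a bench. The slab sits at z = 375 with thickness 52, so the top is 375 + 52 = 427 mm.


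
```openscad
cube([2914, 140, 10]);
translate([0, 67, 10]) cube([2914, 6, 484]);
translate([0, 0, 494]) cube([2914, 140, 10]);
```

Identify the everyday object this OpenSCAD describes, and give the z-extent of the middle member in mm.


An I-beam. The web height is 484 mm.

Two wide flanges with a thin centred web — an I-beam. Overall 504 mm minus two 10 mm flanges gives a web of 504 − 2·10 = 484 mm.


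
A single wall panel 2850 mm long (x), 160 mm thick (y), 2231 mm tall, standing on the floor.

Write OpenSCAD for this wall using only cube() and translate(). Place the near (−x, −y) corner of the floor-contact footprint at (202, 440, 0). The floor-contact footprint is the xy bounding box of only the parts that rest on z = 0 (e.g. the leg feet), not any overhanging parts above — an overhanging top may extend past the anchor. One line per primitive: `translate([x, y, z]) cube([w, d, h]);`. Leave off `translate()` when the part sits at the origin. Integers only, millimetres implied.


translate([202, 440, 0]) cube([2850, 160, 2231]);


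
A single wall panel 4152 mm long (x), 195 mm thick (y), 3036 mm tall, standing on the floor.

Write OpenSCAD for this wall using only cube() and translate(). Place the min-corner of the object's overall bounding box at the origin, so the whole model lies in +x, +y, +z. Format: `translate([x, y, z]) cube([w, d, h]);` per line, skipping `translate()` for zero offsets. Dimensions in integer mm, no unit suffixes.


cube([4152, 195, 3036]);


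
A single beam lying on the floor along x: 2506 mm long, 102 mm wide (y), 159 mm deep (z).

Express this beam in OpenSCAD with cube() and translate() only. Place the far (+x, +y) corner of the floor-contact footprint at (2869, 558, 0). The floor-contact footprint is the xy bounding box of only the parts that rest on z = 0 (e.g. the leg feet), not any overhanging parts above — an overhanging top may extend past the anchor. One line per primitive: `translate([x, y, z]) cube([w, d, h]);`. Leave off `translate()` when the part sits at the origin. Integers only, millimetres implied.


translate([363, 456, 0]) cube([2506, 102, 159]);


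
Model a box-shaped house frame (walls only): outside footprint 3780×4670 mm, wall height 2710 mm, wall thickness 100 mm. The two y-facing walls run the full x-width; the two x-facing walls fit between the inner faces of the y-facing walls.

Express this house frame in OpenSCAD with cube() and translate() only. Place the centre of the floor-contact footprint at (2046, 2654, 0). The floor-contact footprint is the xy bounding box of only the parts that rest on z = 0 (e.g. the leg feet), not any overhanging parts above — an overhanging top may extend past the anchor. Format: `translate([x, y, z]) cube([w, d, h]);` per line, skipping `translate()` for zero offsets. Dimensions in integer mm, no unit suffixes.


translate([156, 319, 0]) cube([3780, 100, 2710]);
translate([156, 4889, 0]) cube([3780, 100, 2710]);
translate([156, 419, 0]) cube([100, 4470, 2710]);
translate([3836, 419, 0]) cube([100, 4470, 2710]);


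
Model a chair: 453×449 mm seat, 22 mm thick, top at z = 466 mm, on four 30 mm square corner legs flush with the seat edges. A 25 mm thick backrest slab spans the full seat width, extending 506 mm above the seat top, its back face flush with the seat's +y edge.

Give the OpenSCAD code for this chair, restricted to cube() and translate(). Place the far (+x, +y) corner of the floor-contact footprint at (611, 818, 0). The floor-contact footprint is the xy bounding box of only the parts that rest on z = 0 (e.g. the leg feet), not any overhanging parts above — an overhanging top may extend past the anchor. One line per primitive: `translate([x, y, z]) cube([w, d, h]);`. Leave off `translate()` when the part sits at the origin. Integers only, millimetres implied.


translate([158, 369, 444]) cube([453, 449, 22]);
translate([158, 369, 0]) cube([30, 30, 444]);
translate([581, 369, 0]) cube([30, 30, 444]);
translate([158, 788, 0]) cube([30, 30, 444]);
translate([581, 788, 0]) cube([30, 30, 444]);
translate([158, 793, 466]) cube([453, 25, 506]);


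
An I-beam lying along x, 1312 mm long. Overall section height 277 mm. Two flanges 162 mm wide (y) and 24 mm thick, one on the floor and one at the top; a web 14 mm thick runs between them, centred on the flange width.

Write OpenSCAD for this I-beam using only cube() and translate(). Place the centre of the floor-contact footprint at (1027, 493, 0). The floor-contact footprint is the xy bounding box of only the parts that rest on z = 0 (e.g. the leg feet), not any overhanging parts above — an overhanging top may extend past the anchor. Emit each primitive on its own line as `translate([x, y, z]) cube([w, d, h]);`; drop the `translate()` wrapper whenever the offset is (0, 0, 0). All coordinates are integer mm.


translate([371, 412, 0]) cube([1312, 162, 24]);
translate([371, 486, 24]) cube([1312, 14, 229]);
translate([371, 412, 253]) cube([1312, 162, 24]);


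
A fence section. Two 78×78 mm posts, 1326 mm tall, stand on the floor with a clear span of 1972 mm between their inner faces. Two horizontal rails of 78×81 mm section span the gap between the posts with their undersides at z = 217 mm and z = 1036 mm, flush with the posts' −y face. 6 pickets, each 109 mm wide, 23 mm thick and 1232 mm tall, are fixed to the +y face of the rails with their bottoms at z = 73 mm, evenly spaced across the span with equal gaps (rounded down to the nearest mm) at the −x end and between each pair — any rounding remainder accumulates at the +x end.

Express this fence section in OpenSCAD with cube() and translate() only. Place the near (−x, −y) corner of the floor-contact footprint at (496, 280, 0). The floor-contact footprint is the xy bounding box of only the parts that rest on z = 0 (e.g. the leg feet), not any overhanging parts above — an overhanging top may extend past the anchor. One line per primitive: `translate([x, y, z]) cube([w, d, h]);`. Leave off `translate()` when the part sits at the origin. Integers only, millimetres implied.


translate([496, 280, 0]) cube([78, 78, 1326]);
translate([2546, 280, 0]) cube([78, 78, 1326]);
translate([574, 280, 217]) cube([1972, 78, 81]);
translate([574, 280, 1036]) cube([1972, 78, 81]);
translate([762, 358, 73]) cube([109, 23, 1232]);
translate([1059, 358, 73]) cube([109, 23, 1232]);
translate([1356, 358, 73]) cube([109, 23, 1232]);
translate([1653, 358, 73]) cube([109, 23, 1232]);
translate([1950, 358, 73]) cube([109, 23, 1232]);
translate([2247, 358, 73]) cube([109, 23, 1232]);


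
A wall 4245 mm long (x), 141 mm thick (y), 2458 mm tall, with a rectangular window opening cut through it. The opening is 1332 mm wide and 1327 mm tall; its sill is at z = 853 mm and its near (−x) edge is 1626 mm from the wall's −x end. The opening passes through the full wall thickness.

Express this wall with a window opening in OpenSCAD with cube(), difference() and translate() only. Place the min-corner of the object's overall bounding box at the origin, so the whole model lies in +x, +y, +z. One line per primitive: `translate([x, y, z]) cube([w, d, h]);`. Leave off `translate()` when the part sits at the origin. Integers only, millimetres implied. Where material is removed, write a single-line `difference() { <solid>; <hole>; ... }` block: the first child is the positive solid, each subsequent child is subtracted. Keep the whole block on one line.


difference() { cube([4245, 141, 2458]); translate([1626, 0, 853]) cube([1332, 141, 1327]); }


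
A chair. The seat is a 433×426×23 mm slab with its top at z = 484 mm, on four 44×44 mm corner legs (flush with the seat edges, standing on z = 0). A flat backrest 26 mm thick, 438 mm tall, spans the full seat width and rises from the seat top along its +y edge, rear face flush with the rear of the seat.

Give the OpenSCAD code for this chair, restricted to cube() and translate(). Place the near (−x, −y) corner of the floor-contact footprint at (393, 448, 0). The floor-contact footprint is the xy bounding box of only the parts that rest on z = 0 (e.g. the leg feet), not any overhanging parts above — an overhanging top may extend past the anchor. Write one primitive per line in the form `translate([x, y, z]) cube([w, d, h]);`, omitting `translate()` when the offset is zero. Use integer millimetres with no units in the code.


translate([393, 448, 461]) cube([433, 426, 23]);
translate([393, 448, 0]) cube([44, 44, 461]);
translate([782, 448, 0]) cube([44, 44, 461]);
translate([393, 830, 0]) cube([44, 44, 461]);
translate([782, 830, 0]) cube([44, 44, 461]);
translate([393, 848, 484]) cube([433, 26, 438]);


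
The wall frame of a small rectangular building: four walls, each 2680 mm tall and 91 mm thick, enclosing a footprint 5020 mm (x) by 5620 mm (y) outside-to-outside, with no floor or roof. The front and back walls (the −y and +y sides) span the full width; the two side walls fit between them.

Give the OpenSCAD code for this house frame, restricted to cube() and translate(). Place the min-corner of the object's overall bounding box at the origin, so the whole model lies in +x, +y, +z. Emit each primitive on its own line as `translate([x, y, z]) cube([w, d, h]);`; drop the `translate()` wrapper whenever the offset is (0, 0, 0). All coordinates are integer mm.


cube([5020, 91, 2680]);
translate([0, 5529, 0]) cube([5020, 91, 2680]);
translate([0, 91, 0]) cube([91, 5438, 2680]);
translate([4929, 91, 0]) cube([91, 5438, 2680]);


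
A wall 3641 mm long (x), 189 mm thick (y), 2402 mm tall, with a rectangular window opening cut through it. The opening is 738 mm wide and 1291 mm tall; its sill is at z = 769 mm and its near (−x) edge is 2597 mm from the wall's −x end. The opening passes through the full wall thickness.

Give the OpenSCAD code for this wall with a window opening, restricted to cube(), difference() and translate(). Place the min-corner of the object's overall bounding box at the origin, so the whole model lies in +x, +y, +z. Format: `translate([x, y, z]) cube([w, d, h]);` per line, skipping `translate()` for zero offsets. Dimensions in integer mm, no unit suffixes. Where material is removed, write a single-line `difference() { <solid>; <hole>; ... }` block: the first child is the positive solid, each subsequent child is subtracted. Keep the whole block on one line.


difference() { cube([3641, 189, 2402]); translate([2597, 0, 769]) cube([738, 189, 1291]); }


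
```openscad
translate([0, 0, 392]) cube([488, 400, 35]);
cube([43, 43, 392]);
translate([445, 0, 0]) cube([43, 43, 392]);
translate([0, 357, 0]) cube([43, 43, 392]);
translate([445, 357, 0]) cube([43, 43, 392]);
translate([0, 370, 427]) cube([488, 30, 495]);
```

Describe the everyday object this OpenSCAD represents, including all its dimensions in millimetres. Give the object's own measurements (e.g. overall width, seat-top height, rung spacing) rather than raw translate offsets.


A chair. The seat is a 488×400×35 mm slab with its top at z = 427 mm, on four 43×43 mm corner legs (flush with the seat edges, standing on z = 0). A flat backrest 30 mm thick, 495 mm tall, spans the full seat width and rises from the seat top along its +y edge, rear face flush with the rear of the seat.


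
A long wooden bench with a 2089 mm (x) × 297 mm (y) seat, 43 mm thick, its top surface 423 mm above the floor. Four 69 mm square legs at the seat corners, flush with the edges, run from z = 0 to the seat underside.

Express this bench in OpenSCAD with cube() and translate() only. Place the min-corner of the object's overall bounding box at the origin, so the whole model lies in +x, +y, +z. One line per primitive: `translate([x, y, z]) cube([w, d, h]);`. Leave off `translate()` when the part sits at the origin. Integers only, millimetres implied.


translate([0, 0, 380]) cube([2089, 297, 43]);
cube([69, 69, 380]);
translate([0, 228, 0]) cube([69, 69, 380]);
translate([2020, 0, 0]) cube([69, 69, 380]);
translate([2020, 228, 0]) cube([69, 69, 380]);


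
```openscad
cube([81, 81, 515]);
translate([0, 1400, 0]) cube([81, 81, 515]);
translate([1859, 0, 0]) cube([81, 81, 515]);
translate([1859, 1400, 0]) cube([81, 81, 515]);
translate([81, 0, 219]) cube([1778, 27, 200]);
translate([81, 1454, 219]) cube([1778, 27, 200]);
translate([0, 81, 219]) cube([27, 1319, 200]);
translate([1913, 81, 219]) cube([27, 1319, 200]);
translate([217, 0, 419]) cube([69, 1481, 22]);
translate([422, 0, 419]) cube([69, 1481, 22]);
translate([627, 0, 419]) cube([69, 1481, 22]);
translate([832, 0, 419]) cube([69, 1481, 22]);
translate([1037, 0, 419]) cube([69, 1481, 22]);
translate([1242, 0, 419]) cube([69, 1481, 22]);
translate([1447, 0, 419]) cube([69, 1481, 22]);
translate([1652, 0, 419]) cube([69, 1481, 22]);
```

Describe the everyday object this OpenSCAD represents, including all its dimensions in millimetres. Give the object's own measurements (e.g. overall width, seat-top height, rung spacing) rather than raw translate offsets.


A bed frame 1940 mm long (x) by 1481 mm wide (y). Four 81×81 mm corner posts, 515 mm tall, at the corners of the footprint. Four rails of 27 mm thickness and 200 mm height run between adjacent posts with their undersides at z = 219 mm, their outer faces flush with the outside of the frame (the two x-running rails run between the posts' inner faces; the two y-running rails run between the posts' inner faces). 8 slats, each 69 mm wide (x) and 22 mm thick, lie across the top of the two x-running rails, running the full 1481 mm width of the frame in y; along x they sit between the end posts with a 136 mm gap after the −x posts and between neighbouring slats, leaving 138 mm before the +x posts.


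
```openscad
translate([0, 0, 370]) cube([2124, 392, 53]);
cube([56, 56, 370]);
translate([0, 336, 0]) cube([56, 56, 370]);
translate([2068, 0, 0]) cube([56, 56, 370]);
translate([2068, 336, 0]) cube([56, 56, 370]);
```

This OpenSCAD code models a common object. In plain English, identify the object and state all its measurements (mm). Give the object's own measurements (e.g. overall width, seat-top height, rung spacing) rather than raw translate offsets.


A long wooden bench with a 2124 mm (x) × 392 mm (y) seat, 53 mm thick, its top surface 423 mm above the floor. Four 56 mm square legs at the seat corners, flush with the edges, run from z = 0 to the seat underside.


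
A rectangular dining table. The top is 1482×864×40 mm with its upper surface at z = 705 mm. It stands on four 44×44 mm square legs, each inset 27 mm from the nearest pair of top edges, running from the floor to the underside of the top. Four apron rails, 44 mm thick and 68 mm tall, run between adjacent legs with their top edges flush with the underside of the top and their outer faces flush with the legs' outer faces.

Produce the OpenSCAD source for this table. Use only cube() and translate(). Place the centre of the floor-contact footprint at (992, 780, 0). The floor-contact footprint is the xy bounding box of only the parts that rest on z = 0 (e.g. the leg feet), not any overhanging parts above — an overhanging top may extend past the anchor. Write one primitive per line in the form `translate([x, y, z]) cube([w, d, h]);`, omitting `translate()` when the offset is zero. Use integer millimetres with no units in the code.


translate([251, 348, 665]) cube([1482, 864, 40]);
translate([278, 375, 0]) cube([44, 44, 665]);
translate([1662, 375, 0]) cube([44, 44, 665]);
translate([278, 1141, 0]) cube([44, 44, 665]);
translate([1662, 1141, 0]) cube([44, 44, 665]);
translate([322, 375, 597]) cube([1340, 44, 68]);
translate([322, 1141, 597]) cube([1340, 44, 68]);
translate([278, 419, 597]) cube([44, 722, 68]);
translate([1662, 419, 597]) cube([44, 722, 68]);


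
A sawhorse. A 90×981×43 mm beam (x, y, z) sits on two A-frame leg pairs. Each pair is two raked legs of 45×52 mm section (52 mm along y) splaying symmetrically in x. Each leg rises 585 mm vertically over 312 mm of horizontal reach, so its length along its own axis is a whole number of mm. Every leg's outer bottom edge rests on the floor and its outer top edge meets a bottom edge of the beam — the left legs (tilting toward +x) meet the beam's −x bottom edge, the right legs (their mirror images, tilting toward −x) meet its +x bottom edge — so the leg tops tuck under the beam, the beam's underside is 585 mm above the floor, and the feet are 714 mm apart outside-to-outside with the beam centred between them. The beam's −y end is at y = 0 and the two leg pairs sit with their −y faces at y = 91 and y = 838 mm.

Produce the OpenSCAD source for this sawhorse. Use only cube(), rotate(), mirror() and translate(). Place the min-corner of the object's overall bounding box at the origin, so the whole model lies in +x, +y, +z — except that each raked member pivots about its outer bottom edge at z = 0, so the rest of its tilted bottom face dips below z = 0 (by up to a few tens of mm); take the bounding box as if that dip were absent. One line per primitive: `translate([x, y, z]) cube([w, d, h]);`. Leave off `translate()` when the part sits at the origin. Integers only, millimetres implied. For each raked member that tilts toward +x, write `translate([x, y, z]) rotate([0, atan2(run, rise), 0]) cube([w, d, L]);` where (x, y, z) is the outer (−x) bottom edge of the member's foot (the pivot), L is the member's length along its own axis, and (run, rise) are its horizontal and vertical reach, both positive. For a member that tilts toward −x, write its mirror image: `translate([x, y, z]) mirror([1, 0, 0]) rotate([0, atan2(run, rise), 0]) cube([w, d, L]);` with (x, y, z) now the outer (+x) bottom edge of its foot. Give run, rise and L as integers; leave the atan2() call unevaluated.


// leg length = √(312² + 585²) = 663
// right-leg outer foot x = 2·312 + 90 = 714
// beam min-corner = (312, 0, 585)
translate([312, 0, 585]) cube([90, 981, 43]);
translate([0, 91, 0]) rotate([0, atan2(312, 585), 0]) cube([45, 52, 663]);
translate([714, 91, 0]) mirror([1, 0, 0]) rotate([0, atan2(312, 585), 0]) cube([45, 52, 663]);
translate([0, 838, 0]) rotate([0, atan2(312, 585), 0]) cube([45, 52, 663]);
translate([714, 838, 0]) mirror([1, 0, 0]) rotate([0, atan2(312, 585), 0]) cube([45, 52, 663]);
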